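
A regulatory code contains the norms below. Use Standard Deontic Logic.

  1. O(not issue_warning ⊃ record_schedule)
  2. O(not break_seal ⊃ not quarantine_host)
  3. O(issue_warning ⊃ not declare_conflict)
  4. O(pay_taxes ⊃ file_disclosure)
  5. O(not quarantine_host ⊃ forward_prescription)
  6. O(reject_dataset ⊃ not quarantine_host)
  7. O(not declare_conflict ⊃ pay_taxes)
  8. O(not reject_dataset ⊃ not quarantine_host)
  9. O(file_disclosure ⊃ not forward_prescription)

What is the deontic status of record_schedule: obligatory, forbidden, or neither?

Obligatory

Premises 8 and 6 cover both cases: O(not reject_dataset ⊃ not quarantine_host) and O(reject_dataset ⊃ not quarantine_host). Since not reject_dataset ∨ reject_dataset is a tautology, O(not quarantine_host) follows.
Premise 5 is O(not quarantine_host ⊃ forward_prescription); since O(not quarantine_host), deontic closure gives O(forward_prescription).
Premise 9, O(file_disclosure ⊃ not forward_prescription), contraposes to O(forward_prescription ⊃ not file_disclosure); with O(forward_prescription) we get O(not file_disclosure).
Premise 4, O(pay_taxes ⊃ file_disclosure), contraposes to O(not file_disclosure ⊃ not pay_taxes); with O(not file_disclosure) we get O(not pay_taxes).
Premise 7, O(not declare_conflict ⊃ pay_taxes), contraposes to O(not pay_taxes ⊃ declare_conflict); with O(not pay_taxes) we get O(declare_conflict).
Premise 3 is O(issue_warning ⊃ not declare_conflict); contrapositively O(declare_conflict ⊃ not issue_warning). Since O(declare_conflict) holds, K gives O(not issue_warning).
With premise 1, O(not issue_warning ⊃ record_schedule), the K-axiom yields O(record_schedule).
Premise 2 does not contribute to this derivation.
Hence record_schedule is obligatory.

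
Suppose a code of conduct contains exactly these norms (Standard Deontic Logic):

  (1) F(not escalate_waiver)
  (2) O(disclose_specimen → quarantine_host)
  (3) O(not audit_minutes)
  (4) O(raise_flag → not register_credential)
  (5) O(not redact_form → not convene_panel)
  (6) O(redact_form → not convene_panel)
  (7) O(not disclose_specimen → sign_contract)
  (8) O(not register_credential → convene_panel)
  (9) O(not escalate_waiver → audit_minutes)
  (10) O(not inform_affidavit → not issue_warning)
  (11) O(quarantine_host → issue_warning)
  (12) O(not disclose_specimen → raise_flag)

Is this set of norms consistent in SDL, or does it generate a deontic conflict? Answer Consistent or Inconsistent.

Consistent

Premise 9 is O(not escalate_waiver → audit_minutes), but O(not escalate_waiver) is not derivable from the premises, so it does not yield O(audit_minutes).
So O(audit_minutes) is not derivable, and the apparent clash with O(not audit_minutes) does not arise.
A world satisfying every obligation exists (e.g. audit_minutes=false, convene_panel=false, disclose_specimen=true, escalate_waiver=true, inform_affidavit=true, issue_warning=true, quarantine_host=true, raise_flag=false, redact_form=false, register_credential=true, sign_contract=false); no atom is both obligatory and forbidden, so the set is consistent.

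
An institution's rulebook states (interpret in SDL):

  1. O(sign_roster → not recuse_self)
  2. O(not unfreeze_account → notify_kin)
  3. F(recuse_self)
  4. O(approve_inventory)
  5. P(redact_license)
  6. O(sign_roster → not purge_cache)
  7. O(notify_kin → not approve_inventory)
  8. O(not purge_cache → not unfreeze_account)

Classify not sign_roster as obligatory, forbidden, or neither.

From premise 4 we have O(approve_inventory).
The contrapositive of premise 7 (O(notify_kin → not approve_inventory)) is O(approve_inventory → not notify_kin), and O(approve_inventory) is already established, so O(not notify_kin).
Premise 2, O(not unfreeze_account → notify_kin), contraposes to O(not notify_kin → unfreeze_account); with O(not notify_kin) we get O(unfreeze_account).
Premise 8, O(not purge_cache → not unfreeze_account), contraposes to O(unfreeze_account → purge_cache); with O(unfreeze_account) we get O(purge_cache).
Premise 6, O(sign_roster → not purge_cache), contraposes to O(purge_cache → not sign_roster); with O(purge_cache) we get O(not sign_roster).
Premises 1, 3, 5 do not contribute to this derivation.
Hence not sign_roster is obligatory.

Obligatory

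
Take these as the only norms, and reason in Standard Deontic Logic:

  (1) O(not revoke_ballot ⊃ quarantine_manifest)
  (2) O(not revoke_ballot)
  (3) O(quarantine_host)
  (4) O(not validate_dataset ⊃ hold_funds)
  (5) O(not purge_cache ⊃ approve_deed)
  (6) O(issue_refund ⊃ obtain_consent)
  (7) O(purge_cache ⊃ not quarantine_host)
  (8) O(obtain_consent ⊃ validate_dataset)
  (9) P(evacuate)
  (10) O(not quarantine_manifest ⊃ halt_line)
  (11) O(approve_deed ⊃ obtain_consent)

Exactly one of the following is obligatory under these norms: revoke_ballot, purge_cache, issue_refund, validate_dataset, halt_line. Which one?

validate_dataset

From premise 3 we have O(quarantine_host).
Premise 7, O(purge_cache ⊃ not quarantine_host), contraposes to O(quarantine_host ⊃ not purge_cache); with O(quarantine_host) we get O(not purge_cache).
With premise 5, O(not purge_cache ⊃ approve_deed), the K-axiom yields O(approve_deed).
Applying K to premise 11 (O(approve_deed ⊃ obtain_consent)) and O(approve_deed) yields O(obtain_consent).
Premise 8 is O(obtain_consent ⊃ validate_dataset); since O(obtain_consent), deontic closure gives O(validate_dataset).
So O(validate_dataset) holds — validate_dataset is obligatory. None of the other listed options is made obligatory by any chain of premises.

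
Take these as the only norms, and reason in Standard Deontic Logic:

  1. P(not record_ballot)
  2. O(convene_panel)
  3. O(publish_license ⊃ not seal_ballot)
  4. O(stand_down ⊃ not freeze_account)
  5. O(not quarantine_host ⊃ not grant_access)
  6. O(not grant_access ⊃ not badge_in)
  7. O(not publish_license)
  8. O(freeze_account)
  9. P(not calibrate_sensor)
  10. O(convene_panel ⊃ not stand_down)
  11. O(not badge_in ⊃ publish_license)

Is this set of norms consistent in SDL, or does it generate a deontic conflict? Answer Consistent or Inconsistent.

Premise 4 is O(stand_down ⊃ not freeze_account), but O(stand_down) is not derivable from the premises, so it does not yield O(not freeze_account).
So O(not freeze_account) is not derivable, and the apparent clash with O(freeze_account) does not arise.
A world satisfying every obligation exists (e.g. badge_in=true, calibrate_sensor=false, convene_panel=true, freeze_account=true, grant_access=true, publish_license=false, quarantine_host=true, record_ballot=false, seal_ballot=false, stand_down=false); no atom is both obligatory and forbidden, so the set is consistent.

Consistent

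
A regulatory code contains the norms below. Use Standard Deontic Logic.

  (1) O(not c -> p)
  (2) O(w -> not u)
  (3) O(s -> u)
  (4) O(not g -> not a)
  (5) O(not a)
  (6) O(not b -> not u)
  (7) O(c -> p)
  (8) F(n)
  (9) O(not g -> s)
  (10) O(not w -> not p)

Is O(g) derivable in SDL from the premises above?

Yes

Premises 7 and 1 are O(c -> p) and O(not c -> p); every ideal world satisfies c or not c, so in either case p holds — hence O(p).
Premise 10 is O(not w -> not p); contrapositively O(p -> w). Since O(p) holds, K gives O(w).
From O(w) and premise 2, O(w -> not u), we obtain O(not u).
Premise 3 is O(s -> u); contrapositively O(not u -> not s). Since O(not u) holds, K gives O(not s).
Premise 9, O(not g -> s), contraposes to O(not s -> g); with O(not s) we get O(g).
Premises 4, 5, 6, 8 do not contribute to this derivation.
So O(g) follows.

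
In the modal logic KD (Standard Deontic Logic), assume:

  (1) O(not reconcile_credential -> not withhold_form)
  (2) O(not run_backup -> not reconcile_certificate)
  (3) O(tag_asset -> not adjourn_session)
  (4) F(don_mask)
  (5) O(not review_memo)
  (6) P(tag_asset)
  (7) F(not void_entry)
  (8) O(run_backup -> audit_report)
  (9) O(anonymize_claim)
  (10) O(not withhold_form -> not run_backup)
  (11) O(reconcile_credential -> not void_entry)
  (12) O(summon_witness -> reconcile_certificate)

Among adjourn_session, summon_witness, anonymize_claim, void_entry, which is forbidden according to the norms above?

Premise 7, F(not void_entry), is equivalent to O(void_entry).
The contrapositive of premise 11 (O(reconcile_credential -> not void_entry)) is O(void_entry -> not reconcile_credential), and O(void_entry) is already established, so O(not reconcile_credential).
From O(not reconcile_credential) and premise 1, O(not reconcile_credential -> not withhold_form), we obtain O(not withhold_form).
Premise 10 is O(not withhold_form -> not run_backup); since O(not withhold_form), deontic closure gives O(not run_backup).
From O(not run_backup) and premise 2, O(not run_backup -> not reconcile_certificate), we obtain O(not reconcile_certificate).
Premise 12 is O(summon_witness -> reconcile_certificate); contrapositively O(not reconcile_certificate -> not summon_witness). Since O(not reconcile_certificate) holds, K gives O(not summon_witness).
So O(not summon_witness) holds, i.e. summon_witness is forbidden. None of the other listed options is forbidden under the premises.

summon_witness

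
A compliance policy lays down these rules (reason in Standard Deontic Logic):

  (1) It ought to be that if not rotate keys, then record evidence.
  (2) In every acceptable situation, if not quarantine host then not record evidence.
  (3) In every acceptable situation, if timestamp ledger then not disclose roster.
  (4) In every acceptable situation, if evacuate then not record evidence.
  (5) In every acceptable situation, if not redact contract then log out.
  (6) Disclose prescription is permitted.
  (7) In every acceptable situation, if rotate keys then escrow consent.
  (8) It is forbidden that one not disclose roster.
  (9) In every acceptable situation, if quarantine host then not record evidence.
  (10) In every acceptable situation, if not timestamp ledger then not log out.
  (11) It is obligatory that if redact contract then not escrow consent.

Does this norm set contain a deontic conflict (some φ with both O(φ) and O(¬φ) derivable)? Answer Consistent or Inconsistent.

Inconsistent

Premises 9 and 2 are O(quarantine_host → ¬record_evidence) and O(¬quarantine_host → ¬record_evidence); every ideal world satisfies quarantine_host or ¬quarantine_host, so in either case ¬record_evidence holds — hence O(¬record_evidence).
Premise 1 is O(¬rotate_keys → record_evidence); contrapositively O(¬record_evidence → rotate_keys). Since O(¬record_evidence) holds, K gives O(rotate_keys).
With premise 7, O(rotate_keys → escrow_consent), the K-axiom yields O(escrow_consent).
Premise 11, O(redact_contract → ¬escrow_consent), contraposes to O(escrow_consent → ¬redact_contract); with O(escrow_consent) we get O(¬redact_contract).
From O(¬redact_contract) and premise 5, O(¬redact_contract → log_out), we obtain O(log_out).
Premise 10, O(¬timestamp_ledger → ¬log_out), contraposes to O(log_out → timestamp_ledger); with O(log_out) we get O(timestamp_ledger).
Premise 3 is O(timestamp_ledger → ¬disclose_roster); since O(timestamp_ledger), deontic closure gives O(¬disclose_roster).
Yet premise 8 is F(¬disclose_roster), i.e. O(disclose_roster).
We now have both O(¬disclose_roster) and O(disclose_roster) — disclose_roster is simultaneously obligatory and forbidden, violating the D-axiom.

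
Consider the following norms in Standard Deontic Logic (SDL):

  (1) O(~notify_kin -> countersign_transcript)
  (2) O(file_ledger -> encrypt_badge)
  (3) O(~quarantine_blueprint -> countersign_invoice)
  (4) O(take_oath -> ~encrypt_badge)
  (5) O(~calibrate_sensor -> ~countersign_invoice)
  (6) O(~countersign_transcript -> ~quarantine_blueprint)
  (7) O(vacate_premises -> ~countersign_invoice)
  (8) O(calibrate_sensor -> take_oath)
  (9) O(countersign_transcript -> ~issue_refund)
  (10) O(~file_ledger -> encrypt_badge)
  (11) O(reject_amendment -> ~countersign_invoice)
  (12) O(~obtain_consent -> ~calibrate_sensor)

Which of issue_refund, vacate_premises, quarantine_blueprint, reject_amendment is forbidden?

issue_refund

Premises 2 and 10 are O(file_ledger -> encrypt_badge) and O(~file_ledger -> encrypt_badge); every ideal world satisfies file_ledger or ~file_ledger, so in either case encrypt_badge holds — hence O(encrypt_badge).
Premise 4 is O(take_oath -> ~encrypt_badge); contrapositively O(encrypt_badge -> ~take_oath). Since O(encrypt_badge) holds, K gives O(~take_oath).
Premise 8 is O(calibrate_sensor -> take_oath); contrapositively O(~take_oath -> ~calibrate_sensor). Since O(~take_oath) holds, K gives O(~calibrate_sensor).
With premise 5, O(~calibrate_sensor -> ~countersign_invoice), the K-axiom yields O(~countersign_invoice).
Premise 3, O(~quarantine_blueprint -> countersign_invoice), contraposes to O(~countersign_invoice -> quarantine_blueprint); with O(~countersign_invoice) we get O(quarantine_blueprint).
Premise 6, O(~countersign_transcript -> ~quarantine_blueprint), contraposes to O(quarantine_blueprint -> countersign_transcript); with O(quarantine_blueprint) we get O(countersign_transcript).
With premise 9, O(countersign_transcript -> ~issue_refund), the K-axiom yields O(~issue_refund).
So O(~issue_refund) holds, i.e. issue_refund is forbidden. None of the other listed options is forbidden under the premises.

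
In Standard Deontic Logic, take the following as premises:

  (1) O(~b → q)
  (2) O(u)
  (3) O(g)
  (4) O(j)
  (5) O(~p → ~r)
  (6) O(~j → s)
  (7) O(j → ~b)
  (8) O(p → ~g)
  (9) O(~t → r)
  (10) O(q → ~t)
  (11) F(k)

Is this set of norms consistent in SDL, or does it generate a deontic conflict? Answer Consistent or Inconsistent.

From premise 4 we have O(j).
From O(j) and premise 7, O(j → ~b), we obtain O(~b).
From O(~b) and premise 1, O(~b → q), we obtain O(q).
Applying K to premise 10 (O(q → ~t)) and O(q) yields O(~t).
From O(~t) and premise 9, O(~t → r), we obtain O(r).
The contrapositive of premise 5 (O(~p → ~r)) is O(r → p), and O(r) is already established, so O(p).
From O(p) and premise 8, O(p → ~g), we obtain O(~g).
Yet premise 3 states O(g).
We now have both O(~g) and O(g) — g is simultaneously obligatory and forbidden, violating the D-axiom.

Inconsistent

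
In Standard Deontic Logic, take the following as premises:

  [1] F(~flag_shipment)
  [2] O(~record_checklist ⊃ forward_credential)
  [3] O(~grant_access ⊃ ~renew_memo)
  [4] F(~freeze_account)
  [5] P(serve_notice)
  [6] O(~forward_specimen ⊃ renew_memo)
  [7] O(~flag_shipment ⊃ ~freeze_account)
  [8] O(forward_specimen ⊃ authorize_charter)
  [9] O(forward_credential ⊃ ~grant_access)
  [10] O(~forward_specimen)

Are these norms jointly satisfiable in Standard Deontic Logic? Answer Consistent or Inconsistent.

Premise 7 is O(~flag_shipment ⊃ ~freeze_account), but O(~flag_shipment) is not derivable from the premises, so it does not yield O(~freeze_account).
So O(~freeze_account) is not derivable, and the apparent clash with O(freeze_account) does not arise.
A world satisfying every obligation exists (e.g. authorize_charter=false, flag_shipment=true, forward_credential=false, forward_specimen=false, freeze_account=true, grant_access=true, record_checklist=true, renew_memo=true, serve_notice=false); no atom is both obligatory and forbidden, so the set is consistent.

Consistent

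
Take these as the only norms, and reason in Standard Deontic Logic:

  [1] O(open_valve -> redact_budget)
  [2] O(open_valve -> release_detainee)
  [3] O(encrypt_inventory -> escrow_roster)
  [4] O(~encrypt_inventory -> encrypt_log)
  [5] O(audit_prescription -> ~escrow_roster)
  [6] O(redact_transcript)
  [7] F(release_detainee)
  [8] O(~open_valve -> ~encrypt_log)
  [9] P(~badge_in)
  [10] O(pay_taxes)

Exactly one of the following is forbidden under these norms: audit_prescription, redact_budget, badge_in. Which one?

F(release_detainee) at premise 7 means O(~release_detainee).
The contrapositive of premise 2 (O(open_valve -> release_detainee)) is O(~release_detainee -> ~open_valve), and O(~release_detainee) is already established, so O(~open_valve).
Premise 8 is O(~open_valve -> ~encrypt_log); since O(~open_valve), deontic closure gives O(~encrypt_log).
Premise 4, O(~encrypt_inventory -> encrypt_log), contraposes to O(~encrypt_log -> encrypt_inventory); with O(~encrypt_log) we get O(encrypt_inventory).
Premise 3 is O(encrypt_inventory -> escrow_roster); since O(encrypt_inventory), deontic closure gives O(escrow_roster).
Premise 5 is O(audit_prescription -> ~escrow_roster); contrapositively O(escrow_roster -> ~audit_prescription). Since O(escrow_roster) holds, K gives O(~audit_prescription).
So O(~audit_prescription) holds, i.e. audit_prescription is forbidden. None of the other listed options is forbidden under the premises.

audit_prescription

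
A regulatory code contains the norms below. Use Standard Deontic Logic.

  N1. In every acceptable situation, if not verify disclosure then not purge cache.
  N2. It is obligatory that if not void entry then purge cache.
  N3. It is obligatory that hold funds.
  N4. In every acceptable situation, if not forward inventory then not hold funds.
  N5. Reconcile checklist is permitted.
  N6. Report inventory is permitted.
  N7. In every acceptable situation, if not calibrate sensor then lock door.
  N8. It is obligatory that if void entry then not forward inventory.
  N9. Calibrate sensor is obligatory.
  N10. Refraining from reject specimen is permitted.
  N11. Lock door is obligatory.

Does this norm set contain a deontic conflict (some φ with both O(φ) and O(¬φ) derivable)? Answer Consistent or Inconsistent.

Premise 7 is O(¬calibrate_sensor → lock_door); even if O(lock_door) held, inferring O(¬calibrate_sensor) would be affirming the consequent — invalid.
So O(¬calibrate_sensor) is not derivable, and the apparent clash with O(calibrate_sensor) does not arise.
A world satisfying every obligation exists (e.g. calibrate_sensor=true, forward_inventory=true, hold_funds=true, lock_door=true, purge_cache=true, reconcile_checklist=false, reject_specimen=false, report_inventory=false, verify_disclosure=true, void_entry=false); no atom is both obligatory and forbidden, so the set is consistent.

Consistent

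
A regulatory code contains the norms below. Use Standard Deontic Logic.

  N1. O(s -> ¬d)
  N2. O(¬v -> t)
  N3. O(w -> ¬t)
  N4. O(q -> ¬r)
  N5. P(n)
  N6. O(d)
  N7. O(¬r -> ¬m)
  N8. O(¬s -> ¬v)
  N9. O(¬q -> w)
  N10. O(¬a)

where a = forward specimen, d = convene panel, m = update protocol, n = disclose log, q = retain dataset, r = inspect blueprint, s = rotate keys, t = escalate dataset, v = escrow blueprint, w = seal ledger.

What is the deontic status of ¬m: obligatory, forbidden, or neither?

Obligatory

Premise 6 gives O(d).
Premise 1, O(s -> ¬d), contraposes to O(d -> ¬s); with O(d) we get O(¬s).
Applying K to premise 8 (O(¬s -> ¬v)) and O(¬s) yields O(¬v).
Applying K to premise 2 (O(¬v -> t)) and O(¬v) yields O(t).
Premise 3 is O(w -> ¬t); contrapositively O(t -> ¬w). Since O(t) holds, K gives O(¬w).
Premise 9, O(¬q -> w), contraposes to O(¬w -> q); with O(¬w) we get O(q).
From O(q) and premise 4, O(q -> ¬r), we obtain O(¬r).
From O(¬r) and premise 7, O(¬r -> ¬m), we obtain O(¬m).
Premises 5, 10 do not contribute to this derivation.
Hence ¬m is obligatory.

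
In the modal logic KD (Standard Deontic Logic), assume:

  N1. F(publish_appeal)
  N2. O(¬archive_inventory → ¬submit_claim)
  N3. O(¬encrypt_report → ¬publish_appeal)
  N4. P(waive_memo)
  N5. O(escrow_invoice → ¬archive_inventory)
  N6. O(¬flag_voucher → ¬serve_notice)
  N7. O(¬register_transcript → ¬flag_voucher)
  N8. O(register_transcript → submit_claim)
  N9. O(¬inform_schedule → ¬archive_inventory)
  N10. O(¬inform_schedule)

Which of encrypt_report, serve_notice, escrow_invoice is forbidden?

serve_notice

Premise 10 states O(¬inform_schedule) outright.
Premise 9 is O(¬inform_schedule → ¬archive_inventory); since O(¬inform_schedule), deontic closure gives O(¬archive_inventory).
From O(¬archive_inventory) and premise 2, O(¬archive_inventory → ¬submit_claim), we obtain O(¬submit_claim).
Premise 8, O(register_transcript → submit_claim), contraposes to O(¬submit_claim → ¬register_transcript); with O(¬submit_claim) we get O(¬register_transcript).
From O(¬register_transcript) and premise 7, O(¬register_transcript → ¬flag_voucher), we obtain O(¬flag_voucher).
With premise 6, O(¬flag_voucher → ¬serve_notice), the K-axiom yields O(¬serve_notice).
So O(¬serve_notice) holds, i.e. serve_notice is forbidden. None of the other listed options is forbidden under the premises.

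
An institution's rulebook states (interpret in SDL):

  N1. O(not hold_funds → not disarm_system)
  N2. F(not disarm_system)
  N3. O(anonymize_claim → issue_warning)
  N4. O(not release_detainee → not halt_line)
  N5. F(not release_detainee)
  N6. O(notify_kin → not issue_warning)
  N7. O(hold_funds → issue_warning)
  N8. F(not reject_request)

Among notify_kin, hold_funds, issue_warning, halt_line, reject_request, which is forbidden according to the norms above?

notify_kin

Premise 2, F(not disarm_system), is equivalent to O(disarm_system).
The contrapositive of premise 1 (O(not hold_funds → not disarm_system)) is O(disarm_system → hold_funds), and O(disarm_system) is already established, so O(hold_funds).
Applying K to premise 7 (O(hold_funds → issue_warning)) and O(hold_funds) yields O(issue_warning).
Premise 6, O(notify_kin → not issue_warning), contraposes to O(issue_warning → not notify_kin); with O(issue_warning) we get O(not notify_kin).
So O(not notify_kin) holds, i.e. notify_kin is forbidden. None of the other listed options is forbidden under the premises.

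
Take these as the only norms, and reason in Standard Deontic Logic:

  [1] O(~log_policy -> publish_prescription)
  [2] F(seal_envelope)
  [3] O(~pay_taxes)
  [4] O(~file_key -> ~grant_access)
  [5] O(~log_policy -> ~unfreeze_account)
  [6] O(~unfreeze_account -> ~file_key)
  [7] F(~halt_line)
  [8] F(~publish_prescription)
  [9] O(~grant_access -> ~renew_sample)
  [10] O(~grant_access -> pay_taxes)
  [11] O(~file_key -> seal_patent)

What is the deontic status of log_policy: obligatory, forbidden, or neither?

Premise 3 states O(~pay_taxes) outright.
Premise 10 is O(~grant_access -> pay_taxes); contrapositively O(~pay_taxes -> grant_access). Since O(~pay_taxes) holds, K gives O(grant_access).
Premise 4, O(~file_key -> ~grant_access), contraposes to O(grant_access -> file_key); with O(grant_access) we get O(file_key).
Premise 6, O(~unfreeze_account -> ~file_key), contraposes to O(file_key -> unfreeze_account); with O(file_key) we get O(unfreeze_account).
Premise 5 is O(~log_policy -> ~unfreeze_account); contrapositively O(unfreeze_account -> log_policy). Since O(unfreeze_account) holds, K gives O(log_policy).
Premises 1, 2, 7, 8, 9, 11 do not contribute to this derivation.
Hence log_policy is obligatory.

Obligatory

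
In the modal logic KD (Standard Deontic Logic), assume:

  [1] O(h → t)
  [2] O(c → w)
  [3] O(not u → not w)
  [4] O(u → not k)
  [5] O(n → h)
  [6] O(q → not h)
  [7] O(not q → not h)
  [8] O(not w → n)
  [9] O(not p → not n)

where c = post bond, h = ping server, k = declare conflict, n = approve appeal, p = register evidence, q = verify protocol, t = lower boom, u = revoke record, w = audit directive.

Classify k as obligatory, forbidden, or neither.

By case analysis on q: premise 6 gives O(q → not h) and premise 7 gives O(not q → not h), so O(not h) either way.
Premise 5, O(n → h), contraposes to O(not h → not n); with O(not h) we get O(not n).
Premise 8 is O(not w → n); contrapositively O(not n → w). Since O(not n) holds, K gives O(w).
Premise 3, O(not u → not w), contraposes to O(w → u); with O(w) we get O(u).
Premise 4 is O(u → not k); since O(u), deontic closure gives O(not k).
Premises 1, 2, 9 do not contribute to this derivation.
Thus O(not k), which is F(k): k is forbidden.

Forbidden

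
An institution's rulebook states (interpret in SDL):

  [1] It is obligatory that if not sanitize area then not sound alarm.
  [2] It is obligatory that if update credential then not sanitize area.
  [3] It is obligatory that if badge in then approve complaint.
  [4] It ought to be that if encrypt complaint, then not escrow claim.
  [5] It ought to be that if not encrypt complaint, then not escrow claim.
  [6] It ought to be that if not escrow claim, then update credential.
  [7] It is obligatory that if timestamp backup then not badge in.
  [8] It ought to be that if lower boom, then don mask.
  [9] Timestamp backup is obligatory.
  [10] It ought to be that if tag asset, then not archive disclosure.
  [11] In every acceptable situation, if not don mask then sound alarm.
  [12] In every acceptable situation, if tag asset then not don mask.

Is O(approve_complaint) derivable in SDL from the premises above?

No

Premise 3 is O(badge_in → approve_complaint), but O(badge_in) is not derivable from the premises, so it does not yield O(approve_complaint).
No other premise forces O(approve_complaint). An ideal world satisfying every premise can still have approve_complaint false, so O(approve_complaint) is not derivable.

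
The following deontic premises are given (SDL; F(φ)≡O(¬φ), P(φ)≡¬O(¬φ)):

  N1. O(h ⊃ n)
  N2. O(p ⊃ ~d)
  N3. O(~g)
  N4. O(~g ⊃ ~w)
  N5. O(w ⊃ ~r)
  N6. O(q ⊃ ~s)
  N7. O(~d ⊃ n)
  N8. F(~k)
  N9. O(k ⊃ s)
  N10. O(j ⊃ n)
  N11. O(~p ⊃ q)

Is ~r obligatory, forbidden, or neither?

Premise 5 is O(w ⊃ ~r), but O(w) is not derivable from the premises, so it does not yield O(~r).
No premise or chain of K-axiom applications forces O(~r), and none forces O(r). So ~r is neither obligatory nor forbidden under these norms.

Neither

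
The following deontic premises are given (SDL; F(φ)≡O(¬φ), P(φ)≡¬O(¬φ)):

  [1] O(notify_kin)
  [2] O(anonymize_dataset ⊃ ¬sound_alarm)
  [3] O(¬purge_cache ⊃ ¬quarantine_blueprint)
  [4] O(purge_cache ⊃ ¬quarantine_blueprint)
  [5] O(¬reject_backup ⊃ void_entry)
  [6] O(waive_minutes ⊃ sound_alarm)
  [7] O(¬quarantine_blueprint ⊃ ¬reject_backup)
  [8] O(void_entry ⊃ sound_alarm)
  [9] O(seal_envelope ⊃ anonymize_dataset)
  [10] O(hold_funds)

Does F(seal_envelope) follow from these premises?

Yes

Premises 3 and 4 cover both cases: O(¬purge_cache ⊃ ¬quarantine_blueprint) and O(purge_cache ⊃ ¬quarantine_blueprint). Since ¬purge_cache ∨ purge_cache is a tautology, O(¬quarantine_blueprint) follows.
Applying K to premise 7 (O(¬quarantine_blueprint ⊃ ¬reject_backup)) and O(¬quarantine_blueprint) yields O(¬reject_backup).
From O(¬reject_backup) and premise 5, O(¬reject_backup ⊃ void_entry), we obtain O(void_entry).
Premise 8 is O(void_entry ⊃ sound_alarm); since O(void_entry), deontic closure gives O(sound_alarm).
Premise 2 is O(anonymize_dataset ⊃ ¬sound_alarm); contrapositively O(sound_alarm ⊃ ¬anonymize_dataset). Since O(sound_alarm) holds, K gives O(¬anonymize_dataset).
Premise 9, O(seal_envelope ⊃ anonymize_dataset), contraposes to O(¬anonymize_dataset ⊃ ¬seal_envelope); with O(¬anonymize_dataset) we get O(¬seal_envelope).
Premises 1, 6, 10 do not contribute to this derivation.
So O(¬seal_envelope) holds, i.e. F(seal_envelope). The claim follows.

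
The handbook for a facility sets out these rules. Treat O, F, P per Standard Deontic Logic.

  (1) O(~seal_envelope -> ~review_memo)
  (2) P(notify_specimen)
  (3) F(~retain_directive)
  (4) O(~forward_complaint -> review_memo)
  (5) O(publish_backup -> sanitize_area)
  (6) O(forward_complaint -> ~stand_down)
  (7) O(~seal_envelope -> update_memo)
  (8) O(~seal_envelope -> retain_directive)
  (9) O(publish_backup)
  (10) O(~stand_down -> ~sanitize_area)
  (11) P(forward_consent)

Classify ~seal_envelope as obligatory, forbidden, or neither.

Forbidden

Premise 9 states O(publish_backup) outright.
From O(publish_backup) and premise 5, O(publish_backup -> sanitize_area), we obtain O(sanitize_area).
Premise 10, O(~stand_down -> ~sanitize_area), contraposes to O(sanitize_area -> stand_down); with O(sanitize_area) we get O(stand_down).
Premise 6, O(forward_complaint -> ~stand_down), contraposes to O(stand_down -> ~forward_complaint); with O(stand_down) we get O(~forward_complaint).
Premise 4 is O(~forward_complaint -> review_memo); since O(~forward_complaint), deontic closure gives O(review_memo).
Premise 1, O(~seal_envelope -> ~review_memo), contraposes to O(review_memo -> seal_envelope); with O(review_memo) we get O(seal_envelope).
Premises 2, 3, 7, 8, 11 do not contribute to this derivation.
Thus O(seal_envelope), which is F(~seal_envelope): ~seal_envelope is forbidden.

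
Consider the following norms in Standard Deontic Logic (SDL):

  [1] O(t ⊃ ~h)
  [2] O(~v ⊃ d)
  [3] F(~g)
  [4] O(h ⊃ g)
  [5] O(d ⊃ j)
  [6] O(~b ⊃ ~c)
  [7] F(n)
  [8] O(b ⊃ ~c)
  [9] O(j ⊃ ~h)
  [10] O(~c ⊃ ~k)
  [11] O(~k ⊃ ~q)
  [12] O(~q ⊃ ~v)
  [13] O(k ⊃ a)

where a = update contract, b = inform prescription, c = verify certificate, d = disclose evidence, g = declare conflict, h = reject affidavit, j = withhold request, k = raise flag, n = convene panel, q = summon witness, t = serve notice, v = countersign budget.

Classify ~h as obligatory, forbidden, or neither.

Premises 8 and 6 are O(b ⊃ ~c) and O(~b ⊃ ~c); every ideal world satisfies b or ~b, so in either case ~c holds — hence O(~c).
Premise 10 is O(~c ⊃ ~k); since O(~c), deontic closure gives O(~k).
Applying K to premise 11 (O(~k ⊃ ~q)) and O(~k) yields O(~q).
From O(~q) and premise 12, O(~q ⊃ ~v), we obtain O(~v).
With premise 2, O(~v ⊃ d), the K-axiom yields O(d).
Applying K to premise 5 (O(d ⊃ j)) and O(d) yields O(j).
With premise 9, O(j ⊃ ~h), the K-axiom yields O(~h).
Premises 1, 3, 4, 7, 13 do not contribute to this derivation.
Hence ~h is obligatory.

Obligatory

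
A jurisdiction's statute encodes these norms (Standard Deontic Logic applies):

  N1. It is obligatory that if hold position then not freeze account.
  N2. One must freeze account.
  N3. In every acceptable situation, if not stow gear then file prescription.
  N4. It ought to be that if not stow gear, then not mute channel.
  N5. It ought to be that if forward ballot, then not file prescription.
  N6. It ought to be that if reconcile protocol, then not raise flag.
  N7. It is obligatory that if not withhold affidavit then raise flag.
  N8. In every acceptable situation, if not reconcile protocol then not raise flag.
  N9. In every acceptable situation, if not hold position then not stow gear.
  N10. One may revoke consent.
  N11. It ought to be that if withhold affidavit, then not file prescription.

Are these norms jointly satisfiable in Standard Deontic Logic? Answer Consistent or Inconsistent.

Inconsistent

Premises 8 and 6 cover both cases: O(¬reconcile_protocol → ¬raise_flag) and O(reconcile_protocol → ¬raise_flag). Since ¬reconcile_protocol ∨ reconcile_protocol is a tautology, O(¬raise_flag) follows.
Premise 7, O(¬withhold_affidavit → raise_flag), contraposes to O(¬raise_flag → withhold_affidavit); with O(¬raise_flag) we get O(withhold_affidavit).
Premise 11 is O(withhold_affidavit → ¬file_prescription); since O(withhold_affidavit), deontic closure gives O(¬file_prescription).
The contrapositive of premise 3 (O(¬stow_gear → file_prescription)) is O(¬file_prescription → stow_gear), and O(¬file_prescription) is already established, so O(stow_gear).
Premise 9, O(¬hold_position → ¬stow_gear), contraposes to O(stow_gear → hold_position); with O(stow_gear) we get O(hold_position).
Applying K to premise 1 (O(hold_position → ¬freeze_account)) and O(hold_position) yields O(¬freeze_account).
However, premise 2 gives O(freeze_account).
We now have both O(¬freeze_account) and O(freeze_account) — freeze_account is simultaneously obligatory and forbidden, violating the D-axiom.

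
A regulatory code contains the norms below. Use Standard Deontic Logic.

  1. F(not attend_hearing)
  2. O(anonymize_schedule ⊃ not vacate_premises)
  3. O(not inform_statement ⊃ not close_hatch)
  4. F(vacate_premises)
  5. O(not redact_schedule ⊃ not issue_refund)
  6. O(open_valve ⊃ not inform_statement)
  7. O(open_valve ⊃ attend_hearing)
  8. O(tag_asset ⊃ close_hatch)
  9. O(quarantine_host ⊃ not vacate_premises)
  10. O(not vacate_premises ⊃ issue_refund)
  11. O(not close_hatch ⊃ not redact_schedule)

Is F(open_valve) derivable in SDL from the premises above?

Yes

F(vacate_premises) at premise 4 means O(not vacate_premises).
With premise 10, O(not vacate_premises ⊃ issue_refund), the K-axiom yields O(issue_refund).
Premise 5, O(not redact_schedule ⊃ not issue_refund), contraposes to O(issue_refund ⊃ redact_schedule); with O(issue_refund) we get O(redact_schedule).
The contrapositive of premise 11 (O(not close_hatch ⊃ not redact_schedule)) is O(redact_schedule ⊃ close_hatch), and O(redact_schedule) is already established, so O(close_hatch).
Premise 3 is O(not inform_statement ⊃ not close_hatch); contrapositively O(close_hatch ⊃ inform_statement). Since O(close_hatch) holds, K gives O(inform_statement).
Premise 6, O(open_valve ⊃ not inform_statement), contraposes to O(inform_statement ⊃ not open_valve); with O(inform_statement) we get O(not open_valve).
Premises 1, 2, 7, 8, 9 do not contribute to this derivation.
So O(not open_valve) holds, i.e. F(open_valve). The claim follows.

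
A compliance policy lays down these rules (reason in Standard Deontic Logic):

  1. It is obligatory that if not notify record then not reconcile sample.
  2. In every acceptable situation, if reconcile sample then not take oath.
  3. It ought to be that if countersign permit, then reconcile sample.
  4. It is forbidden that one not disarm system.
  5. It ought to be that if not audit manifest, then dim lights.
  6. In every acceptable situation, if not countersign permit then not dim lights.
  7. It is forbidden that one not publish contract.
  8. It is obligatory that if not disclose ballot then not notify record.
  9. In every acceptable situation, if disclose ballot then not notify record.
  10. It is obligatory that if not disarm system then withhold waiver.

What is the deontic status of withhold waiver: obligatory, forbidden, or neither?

Neither

Premise 10 is O(¬disarm_system → withhold_waiver), but O(¬disarm_system) is not derivable from the premises, so it does not yield O(withhold_waiver).
No premise or chain of K-axiom applications forces O(withhold_waiver), and none forces O(¬withhold_waiver). So withhold_waiver is neither obligatory nor forbidden under these norms.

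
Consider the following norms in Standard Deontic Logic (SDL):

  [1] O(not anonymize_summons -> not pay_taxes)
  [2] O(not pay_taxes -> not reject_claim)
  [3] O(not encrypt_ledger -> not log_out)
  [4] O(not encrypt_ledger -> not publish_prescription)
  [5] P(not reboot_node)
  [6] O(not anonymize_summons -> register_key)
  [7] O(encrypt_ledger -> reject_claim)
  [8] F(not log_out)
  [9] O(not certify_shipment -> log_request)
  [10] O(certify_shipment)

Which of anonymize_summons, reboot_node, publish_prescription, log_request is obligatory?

anonymize_summons

Premise 8, F(not log_out), is equivalent to O(log_out).
Premise 3, O(not encrypt_ledger -> not log_out), contraposes to O(log_out -> encrypt_ledger); with O(log_out) we get O(encrypt_ledger).
Premise 7 is O(encrypt_ledger -> reject_claim); since O(encrypt_ledger), deontic closure gives O(reject_claim).
Premise 2 is O(not pay_taxes -> not reject_claim); contrapositively O(reject_claim -> pay_taxes). Since O(reject_claim) holds, K gives O(pay_taxes).
Premise 1, O(not anonymize_summons -> not pay_taxes), contraposes to O(pay_taxes -> anonymize_summons); with O(pay_taxes) we get O(anonymize_summons).
So O(anonymize_summons) holds — anonymize_summons is obligatory. None of the other listed options is made obligatory by any chain of premises.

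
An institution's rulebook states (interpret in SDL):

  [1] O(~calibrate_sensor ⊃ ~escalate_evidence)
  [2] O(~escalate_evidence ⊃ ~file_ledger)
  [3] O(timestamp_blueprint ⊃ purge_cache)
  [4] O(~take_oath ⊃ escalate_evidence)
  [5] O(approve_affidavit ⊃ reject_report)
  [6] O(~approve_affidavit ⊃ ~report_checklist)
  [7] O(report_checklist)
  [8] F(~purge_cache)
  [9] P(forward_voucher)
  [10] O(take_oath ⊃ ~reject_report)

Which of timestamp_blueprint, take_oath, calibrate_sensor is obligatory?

Premise 7 states O(report_checklist) outright.
Premise 6 is O(~approve_affidavit ⊃ ~report_checklist); contrapositively O(report_checklist ⊃ approve_affidavit). Since O(report_checklist) holds, K gives O(approve_affidavit).
With premise 5, O(approve_affidavit ⊃ reject_report), the K-axiom yields O(reject_report).
Premise 10 is O(take_oath ⊃ ~reject_report); contrapositively O(reject_report ⊃ ~take_oath). Since O(reject_report) holds, K gives O(~take_oath).
Premise 4 is O(~take_oath ⊃ escalate_evidence); since O(~take_oath), deontic closure gives O(escalate_evidence).
Premise 1, O(~calibrate_sensor ⊃ ~escalate_evidence), contraposes to O(escalate_evidence ⊃ calibrate_sensor); with O(escalate_evidence) we get O(calibrate_sensor).
So O(calibrate_sensor) holds — calibrate_sensor is obligatory. None of the other listed options is made obligatory by any chain of premises.

calibrate_sensor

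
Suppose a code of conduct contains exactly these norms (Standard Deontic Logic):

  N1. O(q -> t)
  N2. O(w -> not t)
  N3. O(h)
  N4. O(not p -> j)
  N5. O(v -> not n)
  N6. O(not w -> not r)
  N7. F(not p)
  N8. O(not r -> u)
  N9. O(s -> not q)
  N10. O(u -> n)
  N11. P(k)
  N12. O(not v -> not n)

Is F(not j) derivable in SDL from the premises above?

No

Premise 4 is O(not p -> j), but O(not p) is not derivable from the premises, so it does not yield O(j).
No other premise forces O(j). An ideal world satisfying every premise can still have not j true, so F(not j) is not derivable.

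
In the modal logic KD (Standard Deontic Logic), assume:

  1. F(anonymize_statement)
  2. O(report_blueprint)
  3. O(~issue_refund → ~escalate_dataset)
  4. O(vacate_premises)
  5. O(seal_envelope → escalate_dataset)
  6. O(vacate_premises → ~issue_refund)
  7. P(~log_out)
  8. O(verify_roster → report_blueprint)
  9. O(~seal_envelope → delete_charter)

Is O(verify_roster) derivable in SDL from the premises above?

No

Premise 8 is O(verify_roster → report_blueprint); even if O(report_blueprint) held, inferring O(verify_roster) would be affirming the consequent — invalid.
No other premise forces O(verify_roster). An ideal world satisfying every premise can still have verify_roster false, so O(verify_roster) is not derivable.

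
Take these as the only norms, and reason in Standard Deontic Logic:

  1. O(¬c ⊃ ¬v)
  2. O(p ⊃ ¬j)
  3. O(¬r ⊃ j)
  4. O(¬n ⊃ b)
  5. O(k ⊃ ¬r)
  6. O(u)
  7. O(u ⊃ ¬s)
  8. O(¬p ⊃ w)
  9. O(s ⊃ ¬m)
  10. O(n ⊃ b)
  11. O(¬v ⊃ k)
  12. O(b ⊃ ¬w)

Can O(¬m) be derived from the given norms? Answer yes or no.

No

Premise 9 is O(s ⊃ ¬m), but O(s) is not derivable from the premises, so it does not yield O(¬m).
No other premise forces O(¬m). An ideal world satisfying every premise can still have ¬m false, so O(¬m) is not derivable.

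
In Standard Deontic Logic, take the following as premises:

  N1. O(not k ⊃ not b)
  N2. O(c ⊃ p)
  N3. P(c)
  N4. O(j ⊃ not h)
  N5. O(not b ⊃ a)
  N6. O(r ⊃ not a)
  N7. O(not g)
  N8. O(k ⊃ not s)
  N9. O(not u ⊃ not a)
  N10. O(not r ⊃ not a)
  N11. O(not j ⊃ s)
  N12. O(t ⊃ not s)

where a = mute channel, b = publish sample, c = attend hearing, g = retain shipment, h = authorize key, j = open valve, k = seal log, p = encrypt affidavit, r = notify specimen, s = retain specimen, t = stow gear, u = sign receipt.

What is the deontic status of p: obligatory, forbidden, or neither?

Premise 2 is O(c ⊃ p), but O(c) is not derivable from the premises (the permission P(c) asserts only not O(not c), not O(c)), so it does not yield O(p).
No premise or chain of K-axiom applications forces O(p), and none forces O(not p). So p is neither obligatory nor forbidden under these norms.

Neither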